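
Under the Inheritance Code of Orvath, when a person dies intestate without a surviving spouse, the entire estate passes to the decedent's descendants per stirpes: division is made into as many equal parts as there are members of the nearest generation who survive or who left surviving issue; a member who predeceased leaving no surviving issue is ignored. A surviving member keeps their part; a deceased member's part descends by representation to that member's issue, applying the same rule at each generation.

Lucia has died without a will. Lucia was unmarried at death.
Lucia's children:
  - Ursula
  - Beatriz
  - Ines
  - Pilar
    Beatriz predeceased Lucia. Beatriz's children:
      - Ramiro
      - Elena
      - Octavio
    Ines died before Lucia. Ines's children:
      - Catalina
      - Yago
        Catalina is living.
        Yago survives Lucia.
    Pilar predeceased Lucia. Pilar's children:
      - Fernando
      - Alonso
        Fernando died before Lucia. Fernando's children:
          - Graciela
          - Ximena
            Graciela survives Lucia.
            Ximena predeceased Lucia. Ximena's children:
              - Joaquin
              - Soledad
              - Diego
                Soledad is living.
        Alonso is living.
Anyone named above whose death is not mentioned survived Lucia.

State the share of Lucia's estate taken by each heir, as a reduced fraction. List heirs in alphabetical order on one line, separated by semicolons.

There is no surviving spouse, so the entire estate passes to Lucia's descendants per stirpes.
The estate is divided into 4 equal shares of 1/4 among Ursula, Beatriz, Ines, Pilar.
Ursula is living and takes 1/4.
Beatriz predeceased; the 1/4 allotted to Beatriz's branch passes to Beatriz's issue by representation.
The 1/4 is divided into 3 equal shares of 1/12 among Ramiro, Elena, Octavio.
Ramiro is living and takes 1/12.
Elena is living and takes 1/12.
Octavio is living and takes 1/12.
Ines predeceased; the 1/4 allotted to Ines's branch passes to Ines's issue by representation.
The 1/4 is divided into 2 equal shares of 1/8 among Catalina, Yago.
Catalina is living and takes 1/8.
Yago is living and takes 1/8.
Pilar predeceased; the 1/4 allotted to Pilar's branch passes to Pilar's issue by representation.
The 1/4 is divided into 2 equal shares of 1/8 among Fernando, Alonso.
Fernando predeceased; the 1/8 allotted to Fernando's branch passes to Fernando's issue by representation.
The 1/8 is divided into 2 equal shares of 1/16 among Graciela, Ximena.
Graciela is living and takes 1/16.
Ximena predeceased; the 1/16 allotted to Ximena's branch passes to Ximena's issue by representation.
The 1/16 is divided into 3 equal shares of 1/48 among Joaquin, Soledad, Diego.
Joaquin is living and takes 1/48.
Soledad is living and takes 1/48.
Diego is living and takes 1/48.
Alonso is living and takes 1/8.

Alonso 1/8; Catalina 1/8; Diego 1/48; Elena 1/12; Graciela 1/16; Joaquin 1/48; Octavio 1/12; Ramiro 1/12; Soledad 1/48; Ursula 1/4; Yago 1/8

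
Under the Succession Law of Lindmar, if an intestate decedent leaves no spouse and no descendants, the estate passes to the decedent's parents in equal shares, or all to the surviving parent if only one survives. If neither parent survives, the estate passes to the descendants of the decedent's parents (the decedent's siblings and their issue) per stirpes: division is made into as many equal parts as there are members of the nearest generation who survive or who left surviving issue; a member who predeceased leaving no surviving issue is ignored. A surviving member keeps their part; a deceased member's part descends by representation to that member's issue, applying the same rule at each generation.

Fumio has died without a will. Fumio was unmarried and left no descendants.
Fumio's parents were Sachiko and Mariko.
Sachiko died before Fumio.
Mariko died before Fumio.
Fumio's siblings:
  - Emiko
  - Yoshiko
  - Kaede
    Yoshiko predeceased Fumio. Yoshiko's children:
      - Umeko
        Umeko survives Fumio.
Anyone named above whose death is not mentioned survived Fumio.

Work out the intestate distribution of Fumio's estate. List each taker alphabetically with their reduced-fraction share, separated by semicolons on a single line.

Emiko 1/3; Kaede 1/3; Umeko 1/3

Neither parent survives and there are no descendants, so the estate passes to Fumio's siblings and their issue per stirpes.
The estate is divided into 3 equal shares of 1/3 among Emiko, Yoshiko, Kaede.
Emiko is living and takes 1/3.
Yoshiko predeceased; the 1/3 allotted to Yoshiko's branch passes to Yoshiko's issue by representation.
Umeko is the sole taker at this level and receives the full 1/3.
Kaede is living and takes 1/3.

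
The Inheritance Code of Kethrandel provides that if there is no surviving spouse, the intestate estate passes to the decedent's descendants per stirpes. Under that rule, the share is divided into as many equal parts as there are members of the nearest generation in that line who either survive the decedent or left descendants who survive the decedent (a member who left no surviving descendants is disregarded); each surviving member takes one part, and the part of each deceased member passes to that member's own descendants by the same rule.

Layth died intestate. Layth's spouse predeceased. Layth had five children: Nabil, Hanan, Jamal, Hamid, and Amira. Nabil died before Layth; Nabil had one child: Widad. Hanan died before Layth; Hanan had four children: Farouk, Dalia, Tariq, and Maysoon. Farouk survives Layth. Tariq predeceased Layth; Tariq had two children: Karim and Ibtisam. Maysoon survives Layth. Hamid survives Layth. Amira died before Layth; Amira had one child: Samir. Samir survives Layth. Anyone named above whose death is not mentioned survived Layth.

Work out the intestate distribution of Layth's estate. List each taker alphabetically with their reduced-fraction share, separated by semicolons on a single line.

There is no surviving spouse, so the entire estate passes to Layth's descendants per stirpes.
The estate is divided into 5 equal shares of 1/5 among Nabil, Hanan, Jamal, Hamid, Amira.
Nabil predeceased; the 1/5 allotted to Nabil's branch passes to Nabil's issue by representation.
Widad is the sole taker at this level and receives the full 1/5.
Hanan predeceased; the 1/5 allotted to Hanan's branch passes to Hanan's issue by representation.
The 1/5 is divided into 4 equal shares of 1/20 among Farouk, Dalia, Tariq, Maysoon.
Farouk is living and takes 1/20.
Dalia is living and takes 1/20.
Tariq predeceased; the 1/20 allotted to Tariq's branch passes to Tariq's issue by representation.
The 1/20 is divided into 2 equal shares of 1/40 among Karim, Ibtisam.
Karim is living and takes 1/40.
Ibtisam is living and takes 1/40.
Maysoon is living and takes 1/20.
Jamal is living and takes 1/5.
Hamid is living and takes 1/5.
Amira predeceased; the 1/5 allotted to Amira's branch passes to Amira's issue by representation.
Samir is the sole taker at this level and receives the full 1/5.

Dalia 1/20; Farouk 1/20; Hamid 1/5; Ibtisam 1/40; Jamal 1/5; Karim 1/40; Maysoon 1/20; Samir 1/5; Widad 1/5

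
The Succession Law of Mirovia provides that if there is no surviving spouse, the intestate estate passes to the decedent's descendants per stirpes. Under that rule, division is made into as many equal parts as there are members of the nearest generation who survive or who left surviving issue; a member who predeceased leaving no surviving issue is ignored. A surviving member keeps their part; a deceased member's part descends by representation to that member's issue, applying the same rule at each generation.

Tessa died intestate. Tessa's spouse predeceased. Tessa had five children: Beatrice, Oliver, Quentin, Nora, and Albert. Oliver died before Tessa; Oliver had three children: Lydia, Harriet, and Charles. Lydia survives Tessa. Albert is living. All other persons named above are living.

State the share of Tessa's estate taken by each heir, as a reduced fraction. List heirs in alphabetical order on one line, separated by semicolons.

There is no surviving spouse, so the entire estate passes to Tessa's descendants per stirpes.
The estate is divided into 5 equal shares of 1/5 among Beatrice, Oliver, Quentin, Nora, Albert.
Beatrice is living and takes 1/5.
Oliver predeceased; the 1/5 allotted to Oliver's branch passes to Oliver's issue by representation.
The 1/5 is divided into 3 equal shares of 1/15 among Lydia, Harriet, Charles.
Lydia is living and takes 1/15.
Harriet is living and takes 1/15.
Charles is living and takes 1/15.
Quentin is living and takes 1/5.
Nora is living and takes 1/5.
Albert is living and takes 1/5.

Albert 1/5; Beatrice 1/5; Charles 1/15; Harriet 1/15; Lydia 1/15; Nora 1/5; Quentin 1/5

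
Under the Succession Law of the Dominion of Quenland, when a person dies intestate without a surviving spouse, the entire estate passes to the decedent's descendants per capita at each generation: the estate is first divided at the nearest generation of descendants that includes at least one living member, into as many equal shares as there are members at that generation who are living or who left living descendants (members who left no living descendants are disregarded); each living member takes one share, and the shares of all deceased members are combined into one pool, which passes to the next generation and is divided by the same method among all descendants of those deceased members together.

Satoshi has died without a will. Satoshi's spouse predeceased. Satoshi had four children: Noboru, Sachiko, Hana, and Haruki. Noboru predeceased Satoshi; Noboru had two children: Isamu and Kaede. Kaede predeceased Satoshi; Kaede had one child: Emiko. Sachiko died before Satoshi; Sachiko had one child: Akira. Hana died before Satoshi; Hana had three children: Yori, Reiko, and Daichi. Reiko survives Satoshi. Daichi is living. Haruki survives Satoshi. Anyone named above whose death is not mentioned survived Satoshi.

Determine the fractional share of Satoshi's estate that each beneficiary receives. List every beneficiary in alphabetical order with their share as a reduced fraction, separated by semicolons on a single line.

Akira 1/8; Daichi 1/8; Emiko 1/8; Haruki 1/4; Isamu 1/8; Reiko 1/8; Yori 1/8

There is no surviving spouse, so the entire estate passes to Satoshi's descendants per capita at each generation.
At generation 1 (Noboru, Sachiko, Hana, Haruki) there are 4 shares of (1)/4 = 1/4 each.
Living: Haruki — each takes 1/4.
Deceased: Noboru, Sachiko, and Hana. Their combined 3/4 is pooled and carried to generation 2.
At generation 2 (Isamu, Kaede, Akira, Yori, Reiko, Daichi) there are 6 shares of (3/4)/6 = 1/8 each.
Living: Isamu, Akira, Yori, Reiko, and Daichi — each takes 1/8.
Deceased: Kaede. That 1/8 share is carried to generation 3.
At generation 3 (Emiko) there are 1 shares of (1/8)/1 = 1/8 each.
Living: Emiko — each takes 1/8.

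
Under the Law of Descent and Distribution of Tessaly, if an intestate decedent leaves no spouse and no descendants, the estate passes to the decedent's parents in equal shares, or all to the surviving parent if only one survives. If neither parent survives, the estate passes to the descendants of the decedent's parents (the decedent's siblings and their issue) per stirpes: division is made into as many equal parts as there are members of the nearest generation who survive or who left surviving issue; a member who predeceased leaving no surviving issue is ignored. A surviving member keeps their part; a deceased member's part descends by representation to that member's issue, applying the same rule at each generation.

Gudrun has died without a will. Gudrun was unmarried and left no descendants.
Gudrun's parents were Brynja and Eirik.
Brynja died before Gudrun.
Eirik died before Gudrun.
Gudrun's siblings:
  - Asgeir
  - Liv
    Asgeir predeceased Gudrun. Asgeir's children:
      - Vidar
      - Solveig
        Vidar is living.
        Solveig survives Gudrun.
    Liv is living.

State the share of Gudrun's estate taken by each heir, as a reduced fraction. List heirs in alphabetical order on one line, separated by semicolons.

Liv 1/2; Solveig 1/4; Vidar 1/4

Neither parent survives and there are no descendants, so the estate passes to Gudrun's siblings and their issue per stirpes.
The estate is divided into 2 equal shares of 1/2 among Asgeir, Liv.
Asgeir predeceased; the 1/2 allotted to Asgeir's branch passes to Asgeir's issue by representation.
The 1/2 is divided into 2 equal shares of 1/4 among Vidar, Solveig.
Vidar is living and takes 1/4.
Solveig is living and takes 1/4.
Liv is living and takes 1/2.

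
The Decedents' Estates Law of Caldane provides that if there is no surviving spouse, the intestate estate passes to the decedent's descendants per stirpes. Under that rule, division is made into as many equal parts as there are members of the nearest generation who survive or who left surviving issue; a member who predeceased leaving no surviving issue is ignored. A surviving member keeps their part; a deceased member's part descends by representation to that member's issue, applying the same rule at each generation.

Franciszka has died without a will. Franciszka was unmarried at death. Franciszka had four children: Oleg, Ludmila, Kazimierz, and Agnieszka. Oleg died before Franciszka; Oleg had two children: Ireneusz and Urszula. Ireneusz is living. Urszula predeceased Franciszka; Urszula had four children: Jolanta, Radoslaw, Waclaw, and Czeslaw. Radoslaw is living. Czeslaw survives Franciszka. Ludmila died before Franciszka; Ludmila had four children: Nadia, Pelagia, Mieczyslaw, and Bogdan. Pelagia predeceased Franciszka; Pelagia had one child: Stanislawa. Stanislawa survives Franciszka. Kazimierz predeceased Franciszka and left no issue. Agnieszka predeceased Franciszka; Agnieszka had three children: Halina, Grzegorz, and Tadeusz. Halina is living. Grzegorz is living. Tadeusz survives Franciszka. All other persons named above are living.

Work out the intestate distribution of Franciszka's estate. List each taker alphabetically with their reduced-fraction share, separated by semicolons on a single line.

There is no surviving spouse, so the entire estate passes to Franciszka's descendants per stirpes.
Kazimierz left no surviving issue, so that branch lapses and is disregarded.
The estate is divided into 3 equal shares of 1/3 among Oleg, Ludmila, Agnieszka.
Oleg predeceased; the 1/3 allotted to Oleg's branch passes to Oleg's issue by representation.
The 1/3 is divided into 2 equal shares of 1/6 among Ireneusz, Urszula.
Ireneusz is living and takes 1/6.
Urszula predeceased; the 1/6 allotted to Urszula's branch passes to Urszula's issue by representation.
The 1/6 is divided into 4 equal shares of 1/24 among Jolanta, Radoslaw, Waclaw, Czeslaw.
Jolanta is living and takes 1/24.
Radoslaw is living and takes 1/24.
Waclaw is living and takes 1/24.
Czeslaw is living and takes 1/24.
Ludmila predeceased; the 1/3 allotted to Ludmila's branch passes to Ludmila's issue by representation.
The 1/3 is divided into 4 equal shares of 1/12 among Nadia, Pelagia, Mieczyslaw, Bogdan.
Nadia is living and takes 1/12.
Pelagia predeceased; the 1/12 allotted to Pelagia's branch passes to Pelagia's issue by representation.
Stanislawa is the sole taker at this level and receives the full 1/12.
Mieczyslaw is living and takes 1/12.
Bogdan is living and takes 1/12.
Agnieszka predeceased; the 1/3 allotted to Agnieszka's branch passes to Agnieszka's issue by representation.
The 1/3 is divided into 3 equal shares of 1/9 among Halina, Grzegorz, Tadeusz.
Halina is living and takes 1/9.
Grzegorz is living and takes 1/9.
Tadeusz is living and takes 1/9.

Bogdan 1/12; Czeslaw 1/24; Grzegorz 1/9; Halina 1/9; Ireneusz 1/6; Jolanta 1/24; Mieczyslaw 1/12; Nadia 1/12; Radoslaw 1/24; Stanislawa 1/12; Tadeusz 1/9; Waclaw 1/24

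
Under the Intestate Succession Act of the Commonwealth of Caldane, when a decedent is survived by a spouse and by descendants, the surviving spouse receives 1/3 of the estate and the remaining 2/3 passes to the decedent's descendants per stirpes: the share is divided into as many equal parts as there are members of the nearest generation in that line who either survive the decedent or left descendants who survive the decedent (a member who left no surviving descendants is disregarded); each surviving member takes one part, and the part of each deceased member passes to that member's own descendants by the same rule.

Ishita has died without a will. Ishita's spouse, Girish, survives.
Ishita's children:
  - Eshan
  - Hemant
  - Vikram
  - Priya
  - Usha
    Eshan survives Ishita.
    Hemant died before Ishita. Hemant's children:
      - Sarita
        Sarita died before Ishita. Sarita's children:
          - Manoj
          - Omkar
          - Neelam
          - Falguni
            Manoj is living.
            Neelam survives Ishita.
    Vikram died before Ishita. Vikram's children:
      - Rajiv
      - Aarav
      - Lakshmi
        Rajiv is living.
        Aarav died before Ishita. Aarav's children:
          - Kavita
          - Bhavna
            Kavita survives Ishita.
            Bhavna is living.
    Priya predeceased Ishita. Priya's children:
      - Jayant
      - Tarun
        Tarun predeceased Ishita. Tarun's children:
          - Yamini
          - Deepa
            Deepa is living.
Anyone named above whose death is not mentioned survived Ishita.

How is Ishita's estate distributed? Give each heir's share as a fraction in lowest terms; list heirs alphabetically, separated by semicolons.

Girish, as surviving spouse, takes 1/3.
The remaining 2/3 passes to Ishita's descendants per stirpes.
The 2/3 is divided into 5 equal shares of 2/15 among Eshan, Hemant, Vikram, Priya, Usha.
Eshan is living and takes 2/15.
Hemant predeceased; the 2/15 allotted to Hemant's branch passes to Hemant's issue by representation.
Sarita's line is the sole branch at this level, so the full 2/15 passes to Sarita's issue by representation.
The 2/15 is divided into 4 equal shares of 1/30 among Manoj, Omkar, Neelam, Falguni.
Manoj is living and takes 1/30.
Omkar is living and takes 1/30.
Neelam is living and takes 1/30.
Falguni is living and takes 1/30.
Vikram predeceased; the 2/15 allotted to Vikram's branch passes to Vikram's issue by representation.
The 2/15 is divided into 3 equal shares of 2/45 among Rajiv, Aarav, Lakshmi.
Rajiv is living and takes 2/45.
Aarav predeceased; the 2/45 allotted to Aarav's branch passes to Aarav's issue by representation.
The 2/45 is divided into 2 equal shares of 1/45 among Kavita, Bhavna.
Kavita is living and takes 1/45.
Bhavna is living and takes 1/45.
Lakshmi is living and takes 2/45.
Priya predeceased; the 2/15 allotted to Priya's branch passes to Priya's issue by representation.
The 2/15 is divided into 2 equal shares of 1/15 among Jayant, Tarun.
Jayant is living and takes 1/15.
Tarun predeceased; the 1/15 allotted to Tarun's branch passes to Tarun's issue by representation.
The 1/15 is divided into 2 equal shares of 1/30 among Yamini, Deepa.
Yamini is living and takes 1/30.
Deepa is living and takes 1/30.
Usha is living and takes 2/15.

Bhavna 1/45; Deepa 1/30; Eshan 2/15; Falguni 1/30; Girish 1/3; Jayant 1/15; Kavita 1/45; Lakshmi 2/45; Manoj 1/30; Neelam 1/30; Omkar 1/30; Rajiv 2/45; Usha 2/15; Yamini 1/30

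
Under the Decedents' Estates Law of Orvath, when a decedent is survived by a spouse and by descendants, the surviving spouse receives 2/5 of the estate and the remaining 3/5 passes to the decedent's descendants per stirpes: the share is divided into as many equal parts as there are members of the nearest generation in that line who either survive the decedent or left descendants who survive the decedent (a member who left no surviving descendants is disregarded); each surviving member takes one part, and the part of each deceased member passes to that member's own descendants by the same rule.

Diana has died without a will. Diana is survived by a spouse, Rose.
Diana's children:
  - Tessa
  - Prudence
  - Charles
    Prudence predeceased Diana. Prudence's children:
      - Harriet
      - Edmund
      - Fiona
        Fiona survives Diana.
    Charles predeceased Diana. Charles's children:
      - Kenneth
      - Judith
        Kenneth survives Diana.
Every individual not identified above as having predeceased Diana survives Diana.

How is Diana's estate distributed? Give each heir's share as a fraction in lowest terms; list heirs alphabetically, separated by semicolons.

Edmund 1/15; Fiona 1/15; Harriet 1/15; Judith 1/10; Kenneth 1/10; Rose 2/5; Tessa 1/5

Rose, as surviving spouse, takes 2/5.
The remaining 3/5 passes to Diana's descendants per stirpes.
The 3/5 is divided into 3 equal shares of 1/5 among Tessa, Prudence, Charles.
Tessa is living and takes 1/5.
Prudence predeceased; the 1/5 allotted to Prudence's branch passes to Prudence's issue by representation.
The 1/5 is divided into 3 equal shares of 1/15 among Harriet, Edmund, Fiona.
Harriet is living and takes 1/15.
Edmund is living and takes 1/15.
Fiona is living and takes 1/15.
Charles predeceased; the 1/5 allotted to Charles's branch passes to Charles's issue by representation.
The 1/5 is divided into 2 equal shares of 1/10 among Kenneth, Judith.
Kenneth is living and takes 1/10.
Judith is living and takes 1/10.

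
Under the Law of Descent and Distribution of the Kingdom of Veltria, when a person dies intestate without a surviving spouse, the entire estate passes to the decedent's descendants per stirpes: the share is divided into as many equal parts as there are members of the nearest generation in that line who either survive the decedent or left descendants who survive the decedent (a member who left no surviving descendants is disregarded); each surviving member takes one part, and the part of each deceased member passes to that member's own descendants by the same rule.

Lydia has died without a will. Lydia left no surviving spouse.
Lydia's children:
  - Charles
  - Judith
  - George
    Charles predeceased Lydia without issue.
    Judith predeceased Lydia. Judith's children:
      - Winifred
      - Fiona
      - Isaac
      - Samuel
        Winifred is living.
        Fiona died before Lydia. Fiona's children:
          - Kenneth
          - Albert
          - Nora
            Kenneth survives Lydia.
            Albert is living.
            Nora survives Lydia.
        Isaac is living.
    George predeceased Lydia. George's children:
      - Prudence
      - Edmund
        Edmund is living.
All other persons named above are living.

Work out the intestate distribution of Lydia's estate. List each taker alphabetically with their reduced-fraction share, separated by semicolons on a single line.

Albert 1/24; Edmund 1/4; Isaac 1/8; Kenneth 1/24; Nora 1/24; Prudence 1/4; Samuel 1/8; Winifred 1/8

There is no surviving spouse, so the entire estate passes to Lydia's descendants per stirpes.
Charles left no surviving issue, so that branch lapses and is disregarded.
The estate is divided into 2 equal shares of 1/2 among Judith, George.
Judith predeceased; the 1/2 allotted to Judith's branch passes to Judith's issue by representation.
The 1/2 is divided into 4 equal shares of 1/8 among Winifred, Fiona, Isaac, Samuel.
Winifred is living and takes 1/8.
Fiona predeceased; the 1/8 allotted to Fiona's branch passes to Fiona's issue by representation.
The 1/8 is divided into 3 equal shares of 1/24 among Kenneth, Albert, Nora.
Kenneth is living and takes 1/24.
Albert is living and takes 1/24.
Nora is living and takes 1/24.
Isaac is living and takes 1/8.
Samuel is living and takes 1/8.
George predeceased; the 1/2 allotted to George's branch passes to George's issue by representation.
The 1/2 is divided into 2 equal shares of 1/4 among Prudence, Edmund.
Prudence is living and takes 1/4.
Edmund is living and takes 1/4.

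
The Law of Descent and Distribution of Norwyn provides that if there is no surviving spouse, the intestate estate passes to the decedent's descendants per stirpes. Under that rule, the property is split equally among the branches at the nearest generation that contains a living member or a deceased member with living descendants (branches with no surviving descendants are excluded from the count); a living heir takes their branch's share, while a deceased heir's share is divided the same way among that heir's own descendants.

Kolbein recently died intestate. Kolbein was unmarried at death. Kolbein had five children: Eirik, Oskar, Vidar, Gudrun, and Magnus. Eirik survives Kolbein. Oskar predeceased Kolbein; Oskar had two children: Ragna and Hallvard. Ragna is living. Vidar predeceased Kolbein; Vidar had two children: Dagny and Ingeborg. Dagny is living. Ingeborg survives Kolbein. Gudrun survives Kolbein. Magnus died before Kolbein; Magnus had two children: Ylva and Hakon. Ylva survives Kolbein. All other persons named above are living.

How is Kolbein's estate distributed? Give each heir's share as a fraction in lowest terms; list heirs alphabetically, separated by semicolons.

There is no surviving spouse, so the entire estate passes to Kolbein's descendants per stirpes.
The estate is divided into 5 equal shares of 1/5 among Eirik, Oskar, Vidar, Gudrun, Magnus.
Eirik is living and takes 1/5.
Oskar predeceased; the 1/5 allotted to Oskar's branch passes to Oskar's issue by representation.
The 1/5 is divided into 2 equal shares of 1/10 among Ragna, Hallvard.
Ragna is living and takes 1/10.
Hallvard is living and takes 1/10.
Vidar predeceased; the 1/5 allotted to Vidar's branch passes to Vidar's issue by representation.
The 1/5 is divided into 2 equal shares of 1/10 among Dagny, Ingeborg.
Dagny is living and takes 1/10.
Ingeborg is living and takes 1/10.
Gudrun is living and takes 1/5.
Magnus predeceased; the 1/5 allotted to Magnus's branch passes to Magnus's issue by representation.
The 1/5 is divided into 2 equal shares of 1/10 among Ylva, Hakon.
Ylva is living and takes 1/10.
Hakon is living and takes 1/10.

Dagny 1/10; Eirik 1/5; Gudrun 1/5; Hakon 1/10; Hallvard 1/10; Ingeborg 1/10; Ragna 1/10; Ylva 1/10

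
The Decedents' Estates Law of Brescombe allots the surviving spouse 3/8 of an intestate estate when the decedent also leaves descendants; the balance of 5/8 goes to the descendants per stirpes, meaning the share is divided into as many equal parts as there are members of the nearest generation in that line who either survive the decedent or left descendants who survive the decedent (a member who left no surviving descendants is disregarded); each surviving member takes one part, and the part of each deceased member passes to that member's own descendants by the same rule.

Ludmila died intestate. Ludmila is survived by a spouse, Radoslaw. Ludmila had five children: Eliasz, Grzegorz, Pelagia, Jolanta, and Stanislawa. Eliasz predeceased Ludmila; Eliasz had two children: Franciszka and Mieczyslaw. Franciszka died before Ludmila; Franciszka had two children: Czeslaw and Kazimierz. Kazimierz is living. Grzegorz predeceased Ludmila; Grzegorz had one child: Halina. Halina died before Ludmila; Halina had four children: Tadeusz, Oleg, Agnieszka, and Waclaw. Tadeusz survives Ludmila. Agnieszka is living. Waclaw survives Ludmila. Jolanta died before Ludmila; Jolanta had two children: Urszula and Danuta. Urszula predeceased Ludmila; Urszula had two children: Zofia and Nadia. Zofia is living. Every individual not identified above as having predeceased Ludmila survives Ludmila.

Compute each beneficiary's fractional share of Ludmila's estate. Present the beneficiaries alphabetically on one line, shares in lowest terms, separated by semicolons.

Radoslaw, as surviving spouse, takes 3/8.
The remaining 5/8 passes to Ludmila's descendants per stirpes.
The 5/8 is divided into 5 equal shares of 1/8 among Eliasz, Grzegorz, Pelagia, Jolanta, Stanislawa.
Eliasz predeceased; the 1/8 allotted to Eliasz's branch passes to Eliasz's issue by representation.
The 1/8 is divided into 2 equal shares of 1/16 among Franciszka, Mieczyslaw.
Franciszka predeceased; the 1/16 allotted to Franciszka's branch passes to Franciszka's issue by representation.
The 1/16 is divided into 2 equal shares of 1/32 among Czeslaw, Kazimierz.
Czeslaw is living and takes 1/32.
Kazimierz is living and takes 1/32.
Mieczyslaw is living and takes 1/16.
Grzegorz predeceased; the 1/8 allotted to Grzegorz's branch passes to Grzegorz's issue by representation.
Halina's line is the sole branch at this level, so the full 1/8 passes to Halina's issue by representation.
The 1/8 is divided into 4 equal shares of 1/32 among Tadeusz, Oleg, Agnieszka, Waclaw.
Tadeusz is living and takes 1/32.
Oleg is living and takes 1/32.
Agnieszka is living and takes 1/32.
Waclaw is living and takes 1/32.
Pelagia is living and takes 1/8.
Jolanta predeceased; the 1/8 allotted to Jolanta's branch passes to Jolanta's issue by representation.
The 1/8 is divided into 2 equal shares of 1/16 among Urszula, Danuta.
Urszula predeceased; the 1/16 allotted to Urszula's branch passes to Urszula's issue by representation.
The 1/16 is divided into 2 equal shares of 1/32 among Zofia, Nadia.
Zofia is living and takes 1/32.
Nadia is living and takes 1/32.
Danuta is living and takes 1/16.
Stanislawa is living and takes 1/8.

Agnieszka 1/32; Czeslaw 1/32; Danuta 1/16; Kazimierz 1/32; Mieczyslaw 1/16; Nadia 1/32; Oleg 1/32; Pelagia 1/8; Radoslaw 3/8; Stanislawa 1/8; Tadeusz 1/32; Waclaw 1/32; Zofia 1/32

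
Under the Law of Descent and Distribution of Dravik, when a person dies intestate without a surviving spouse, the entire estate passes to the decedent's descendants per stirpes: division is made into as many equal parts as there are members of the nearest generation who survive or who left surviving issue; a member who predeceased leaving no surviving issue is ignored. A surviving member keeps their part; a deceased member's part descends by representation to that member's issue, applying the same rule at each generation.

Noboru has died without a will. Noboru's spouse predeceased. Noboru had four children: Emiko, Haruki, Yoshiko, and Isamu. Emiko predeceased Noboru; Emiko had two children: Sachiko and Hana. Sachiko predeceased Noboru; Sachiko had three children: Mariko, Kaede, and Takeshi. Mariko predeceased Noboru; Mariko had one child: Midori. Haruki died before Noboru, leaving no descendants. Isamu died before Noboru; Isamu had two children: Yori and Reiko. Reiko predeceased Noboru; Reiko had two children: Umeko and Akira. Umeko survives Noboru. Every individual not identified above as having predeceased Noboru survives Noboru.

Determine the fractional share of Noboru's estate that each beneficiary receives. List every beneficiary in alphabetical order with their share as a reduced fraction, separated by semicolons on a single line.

Akira 1/12; Hana 1/6; Kaede 1/18; Midori 1/18; Takeshi 1/18; Umeko 1/12; Yori 1/6; Yoshiko 1/3

There is no surviving spouse, so the entire estate passes to Noboru's descendants per stirpes.
Haruki left no surviving issue, so that branch lapses and is disregarded.
The estate is divided into 3 equal shares of 1/3 among Emiko, Yoshiko, Isamu.
Emiko predeceased; the 1/3 allotted to Emiko's branch passes to Emiko's issue by representation.
The 1/3 is divided into 2 equal shares of 1/6 among Sachiko, Hana.
Sachiko predeceased; the 1/6 allotted to Sachiko's branch passes to Sachiko's issue by representation.
The 1/6 is divided into 3 equal shares of 1/18 among Mariko, Kaede, Takeshi.
Mariko predeceased; the 1/18 allotted to Mariko's branch passes to Mariko's issue by representation.
Midori is the sole taker at this level and receives the full 1/18.
Kaede is living and takes 1/18.
Takeshi is living and takes 1/18.
Hana is living and takes 1/6.
Yoshiko is living and takes 1/3.
Isamu predeceased; the 1/3 allotted to Isamu's branch passes to Isamu's issue by representation.
The 1/3 is divided into 2 equal shares of 1/6 among Yori, Reiko.
Yori is living and takes 1/6.
Reiko predeceased; the 1/6 allotted to Reiko's branch passes to Reiko's issue by representation.
The 1/6 is divided into 2 equal shares of 1/12 among Umeko, Akira.
Umeko is living and takes 1/12.
Akira is living and takes 1/12.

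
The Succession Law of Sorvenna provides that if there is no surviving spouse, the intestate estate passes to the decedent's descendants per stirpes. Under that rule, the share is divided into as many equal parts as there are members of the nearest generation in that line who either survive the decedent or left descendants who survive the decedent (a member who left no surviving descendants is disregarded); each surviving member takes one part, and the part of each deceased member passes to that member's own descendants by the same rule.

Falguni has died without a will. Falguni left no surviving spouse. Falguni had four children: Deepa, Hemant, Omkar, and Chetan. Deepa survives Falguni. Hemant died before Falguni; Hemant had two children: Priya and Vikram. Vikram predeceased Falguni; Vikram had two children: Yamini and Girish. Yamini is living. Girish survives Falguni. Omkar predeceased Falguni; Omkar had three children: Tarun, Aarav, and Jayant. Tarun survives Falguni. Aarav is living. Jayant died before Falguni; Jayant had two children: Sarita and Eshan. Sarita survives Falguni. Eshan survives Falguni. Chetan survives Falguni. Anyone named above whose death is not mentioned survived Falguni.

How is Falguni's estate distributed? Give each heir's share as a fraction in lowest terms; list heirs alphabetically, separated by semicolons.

Aarav 1/12; Chetan 1/4; Deepa 1/4; Eshan 1/24; Girish 1/16; Priya 1/8; Sarita 1/24; Tarun 1/12; Yamini 1/16

There is no surviving spouse, so the entire estate passes to Falguni's descendants per stirpes.
The estate is divided into 4 equal shares of 1/4 among Deepa, Hemant, Omkar, Chetan.
Deepa is living and takes 1/4.
Hemant predeceased; the 1/4 allotted to Hemant's branch passes to Hemant's issue by representation.
The 1/4 is divided into 2 equal shares of 1/8 among Priya, Vikram.
Priya is living and takes 1/8.
Vikram predeceased; the 1/8 allotted to Vikram's branch passes to Vikram's issue by representation.
The 1/8 is divided into 2 equal shares of 1/16 among Yamini, Girish.
Yamini is living and takes 1/16.
Girish is living and takes 1/16.
Omkar predeceased; the 1/4 allotted to Omkar's branch passes to Omkar's issue by representation.
The 1/4 is divided into 3 equal shares of 1/12 among Tarun, Aarav, Jayant.
Tarun is living and takes 1/12.
Aarav is living and takes 1/12.
Jayant predeceased; the 1/12 allotted to Jayant's branch passes to Jayant's issue by representation.
The 1/12 is divided into 2 equal shares of 1/24 among Sarita, Eshan.
Sarita is living and takes 1/24.
Eshan is living and takes 1/24.
Chetan is living and takes 1/4.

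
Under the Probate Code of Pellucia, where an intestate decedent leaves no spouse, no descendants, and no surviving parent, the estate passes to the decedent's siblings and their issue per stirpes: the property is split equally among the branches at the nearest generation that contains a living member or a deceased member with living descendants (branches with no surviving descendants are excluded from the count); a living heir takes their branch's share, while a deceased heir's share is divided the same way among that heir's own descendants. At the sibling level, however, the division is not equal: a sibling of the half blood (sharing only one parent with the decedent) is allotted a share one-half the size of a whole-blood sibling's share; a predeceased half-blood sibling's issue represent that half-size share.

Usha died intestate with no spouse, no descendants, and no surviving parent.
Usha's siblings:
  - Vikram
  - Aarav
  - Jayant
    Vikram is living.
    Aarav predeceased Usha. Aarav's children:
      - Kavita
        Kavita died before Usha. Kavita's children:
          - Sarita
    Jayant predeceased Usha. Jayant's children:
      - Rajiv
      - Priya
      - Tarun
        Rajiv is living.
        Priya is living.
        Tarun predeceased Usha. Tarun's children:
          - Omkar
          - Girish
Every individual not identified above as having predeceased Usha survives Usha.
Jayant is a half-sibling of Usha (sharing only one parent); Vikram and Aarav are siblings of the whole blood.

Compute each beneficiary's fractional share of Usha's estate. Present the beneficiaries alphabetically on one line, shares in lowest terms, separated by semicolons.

Girish 1/30; Omkar 1/30; Priya 1/15; Rajiv 1/15; Sarita 2/5; Vikram 2/5

No spouse, descendants, or parent survives, so the estate passes to Usha's siblings per stirpes.
Half-blood siblings count for one-half the weight of whole-blood siblings at the initial division.
Dividing 1 in proportion to weights (total weight 5/2): Vikram (weight 1) → 2/5; Aarav (weight 1) → 2/5; Jayant (weight 1/2) → 1/5.
Vikram is living and takes 2/5.
Aarav predeceased; the 2/5 allotted to Aarav's branch passes to Aarav's issue by representation.
Kavita's line is the sole branch at this level, so the full 2/5 passes to Kavita's issue by representation.
Sarita is the sole taker at this level and receives the full 2/5.
Jayant predeceased; the 1/5 allotted to Jayant's branch passes to Jayant's issue by representation.
The 1/5 is divided into 3 equal shares of 1/15 among Rajiv, Priya, Tarun.
Rajiv is living and takes 1/15.
Priya is living and takes 1/15.
Tarun predeceased; the 1/15 allotted to Tarun's branch passes to Tarun's issue by representation.
The 1/15 is divided into 2 equal shares of 1/30 among Omkar, Girish.
Omkar is living and takes 1/30.
Girish is living and takes 1/30.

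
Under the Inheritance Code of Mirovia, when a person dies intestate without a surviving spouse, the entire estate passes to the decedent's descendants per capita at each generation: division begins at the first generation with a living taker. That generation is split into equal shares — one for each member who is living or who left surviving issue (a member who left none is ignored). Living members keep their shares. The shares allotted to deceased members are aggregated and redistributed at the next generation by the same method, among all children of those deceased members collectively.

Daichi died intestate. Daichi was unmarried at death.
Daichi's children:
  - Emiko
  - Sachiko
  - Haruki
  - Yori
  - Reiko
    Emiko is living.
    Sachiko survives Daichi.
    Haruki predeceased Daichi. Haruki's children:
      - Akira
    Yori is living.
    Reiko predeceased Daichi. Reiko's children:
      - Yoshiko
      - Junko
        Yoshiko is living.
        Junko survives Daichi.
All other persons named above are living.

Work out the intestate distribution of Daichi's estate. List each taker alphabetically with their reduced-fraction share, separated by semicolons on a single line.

Akira 2/15; Emiko 1/5; Junko 2/15; Sachiko 1/5; Yori 1/5; Yoshiko 2/15

There is no surviving spouse, so the entire estate passes to Daichi's descendants per capita at each generation.
At generation 1 (Emiko, Sachiko, Haruki, Yori, Reiko) there are 5 shares of (1)/5 = 1/5 each.
Living: Emiko, Sachiko, and Yori — each takes 1/5.
Deceased: Haruki and Reiko. Their combined 2/5 is pooled and carried to generation 2.
At generation 2 (Akira, Yoshiko, Junko) there are 3 shares of (2/5)/3 = 2/15 each.
Living: Akira, Yoshiko, and Junko — each takes 2/15.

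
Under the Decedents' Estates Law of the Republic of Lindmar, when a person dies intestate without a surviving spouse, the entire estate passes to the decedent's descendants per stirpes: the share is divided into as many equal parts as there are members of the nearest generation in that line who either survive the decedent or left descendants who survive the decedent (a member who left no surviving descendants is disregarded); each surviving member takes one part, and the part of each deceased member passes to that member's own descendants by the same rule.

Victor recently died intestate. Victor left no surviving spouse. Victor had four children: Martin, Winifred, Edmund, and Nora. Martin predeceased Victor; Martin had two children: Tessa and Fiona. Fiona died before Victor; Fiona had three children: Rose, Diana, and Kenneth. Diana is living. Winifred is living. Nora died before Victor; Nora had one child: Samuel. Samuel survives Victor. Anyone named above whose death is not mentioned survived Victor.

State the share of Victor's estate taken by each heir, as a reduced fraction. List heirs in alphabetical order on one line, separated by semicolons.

There is no surviving spouse, so the entire estate passes to Victor's descendants per stirpes.
The estate is divided into 4 equal shares of 1/4 among Martin, Winifred, Edmund, Nora.
Martin predeceased; the 1/4 allotted to Martin's branch passes to Martin's issue by representation.
The 1/4 is divided into 2 equal shares of 1/8 among Tessa, Fiona.
Tessa is living and takes 1/8.
Fiona predeceased; the 1/8 allotted to Fiona's branch passes to Fiona's issue by representation.
The 1/8 is divided into 3 equal shares of 1/24 among Rose, Diana, Kenneth.
Rose is living and takes 1/24.
Diana is living and takes 1/24.
Kenneth is living and takes 1/24.
Winifred is living and takes 1/4.
Edmund is living and takes 1/4.
Nora predeceased; the 1/4 allotted to Nora's branch passes to Nora's issue by representation.
Samuel is the sole taker at this level and receives the full 1/4.

Diana 1/24; Edmund 1/4; Kenneth 1/24; Rose 1/24; Samuel 1/4; Tessa 1/8; Winifred 1/4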